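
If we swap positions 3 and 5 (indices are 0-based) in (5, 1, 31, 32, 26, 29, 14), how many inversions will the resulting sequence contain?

8 inversions

Positions 3 and 5 hold 32 and 29; after swapping, the array is [5, 1, 31, 29, 26, 32, 14].
Sweep left to right; for each value list the smaller values that follow it:
5: 1
1: 0
31: 3
29: 2
26: 1
32: 1
14: 0
Sum: 1 + 0 + 3 + 2 + 1 + 1 + 0 = 8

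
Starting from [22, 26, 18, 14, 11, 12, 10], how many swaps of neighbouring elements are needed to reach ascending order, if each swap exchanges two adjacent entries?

There are 19 adjacent swaps.

Each adjacent swap fixes exactly one inversion, so the minimum swap count equals the number of inversions.
Count inversions — for each element, later elements that are smaller:
22: 18, 14, 11, 12, 10 → 5
26: 18, 14, 11, 12, 10 → 5
18: 14, 11, 12, 10 → 4
14: 11, 12, 10 → 3
11: 10 → 1
12: 10 → 1
10: none → 0
Total inversions: 5 + 5 + 4 + 3 + 1 + 1 + 0 = 19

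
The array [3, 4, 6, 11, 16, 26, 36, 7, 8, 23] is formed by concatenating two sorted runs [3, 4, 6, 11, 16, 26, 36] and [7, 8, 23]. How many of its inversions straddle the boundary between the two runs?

There are 10 cross-inversions.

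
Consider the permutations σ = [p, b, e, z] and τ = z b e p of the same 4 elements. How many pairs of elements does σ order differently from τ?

5 discordant pairs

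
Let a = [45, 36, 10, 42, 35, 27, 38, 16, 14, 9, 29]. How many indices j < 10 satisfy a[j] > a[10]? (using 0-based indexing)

The element at index 10 is 29.
Elements before it: 45, 36, 10, 42, 35, 27, 38, 16, 14, 9
Those larger than 29: 45, 36, 42, 35, 38

5 such elements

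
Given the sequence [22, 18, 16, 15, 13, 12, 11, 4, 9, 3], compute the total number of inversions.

Inversions: 44

Sweep left to right; for each value list the smaller values that follow it:
22: 9
18: 8
16: 7
15: 6
13: 5
12: 4
11: 3
4: 1
9: 1
3: 0
Sum: 9 + 8 + 7 + 6 + 5 + 4 + 3 + 1 + 1 + 0 = 44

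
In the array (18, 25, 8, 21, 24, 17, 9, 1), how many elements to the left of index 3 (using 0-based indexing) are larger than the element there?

The element at index 3 is 21.
Elements before it: 18, 25, 8
Those larger than 21: 25

1 such element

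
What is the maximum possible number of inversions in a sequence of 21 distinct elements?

210

A reversed (strictly descending) arrangement makes every pair an inversion, giving C(21, 2) inversions.
C(21, 2) = 21·20/2 = 210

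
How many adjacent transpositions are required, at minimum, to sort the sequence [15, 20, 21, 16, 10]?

Each adjacent swap fixes exactly one inversion, so the minimum swap count equals the number of inversions.
Count inversions — for each element, later elements that are smaller:
15: 10 → 1
20: 16, 10 → 2
21: 16, 10 → 2
16: 10 → 1
10: none → 0
Total inversions: 1 + 2 + 2 + 1 + 0 = 6

6 adjacent swaps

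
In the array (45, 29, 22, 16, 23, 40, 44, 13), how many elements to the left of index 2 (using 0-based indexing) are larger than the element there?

The element at index 2 is 22.
Elements before it: 45, 29
Those larger than 22: 45, 29

2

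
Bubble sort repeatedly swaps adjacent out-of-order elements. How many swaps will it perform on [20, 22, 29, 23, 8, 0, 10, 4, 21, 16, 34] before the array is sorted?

The minimum number of adjacent swaps to sort an array equals its inversion count, since every such swap removes exactly one inversion.
Count inversions — for each element, later elements that are smaller:
20: 8, 0, 10, 4, 16 → 5
22: 8, 0, 10, 4, 21, 16 → 6
29: 23, 8, 0, 10, 4, 21, 16 → 7
23: 8, 0, 10, 4, 21, 16 → 6
8: 0, 4 → 2
0: none → 0
10: 4 → 1
4: none → 0
21: 16 → 1
16: none → 0
34: none → 0
Total inversions: 5 + 6 + 7 + 6 + 2 + 0 + 1 + 0 + 1 + 0 + 0 = 28

28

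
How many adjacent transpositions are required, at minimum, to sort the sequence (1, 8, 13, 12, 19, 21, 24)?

1

Minimum adjacent swaps = number of inversions (each swap of adjacent out-of-order elements removes one inversion and no swap can remove more).
Count inversions — for each element, later elements that are smaller:
1: none → 0
8: none → 0
13: 12 → 1
12: none → 0
19: none → 0
21: none → 0
24: none → 0
Total inversions: 0 + 0 + 1 + 0 + 0 + 0 + 0 = 1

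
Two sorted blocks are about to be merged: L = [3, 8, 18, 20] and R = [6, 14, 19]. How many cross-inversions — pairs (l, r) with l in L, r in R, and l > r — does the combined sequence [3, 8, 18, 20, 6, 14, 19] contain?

Take each right-half value and tally the left-half values above it:
r = 6: 8, 18, 20 → 3
r = 14: 18, 20 → 2
r = 19: 20 → 1
Cross-inversions: 3 + 2 + 1 = 6

6 split inversions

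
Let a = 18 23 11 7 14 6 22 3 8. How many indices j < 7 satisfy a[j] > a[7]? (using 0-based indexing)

The element at index 7 is 3.
Elements before it: 18, 23, 11, 7, 14, 6, 22
Those larger than 3: 18, 23, 11, 7, 14, 6, 22

7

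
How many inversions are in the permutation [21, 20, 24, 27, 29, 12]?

Element-by-element contributions:
21 → 20, 12 → 2
20 → 12 → 1
24 → 12 → 1
27 → 12 → 1
29 → 12 → 1
12 → none → 0
Sum: 2 + 1 + 1 + 1 + 1 + 0 = 6

6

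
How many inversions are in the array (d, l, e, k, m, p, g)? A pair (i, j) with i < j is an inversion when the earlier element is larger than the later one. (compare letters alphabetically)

6

For each element, count later entries that are smaller:
d → none → 0
l → e, k, g → 3
e → none → 0
k → g → 1
m → g → 1
p → g → 1
g → none → 0
Sum: 0 + 3 + 0 + 1 + 1 + 1 + 0 = 6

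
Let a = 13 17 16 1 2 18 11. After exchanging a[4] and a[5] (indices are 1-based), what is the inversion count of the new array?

Positions 4 and 5 hold 1 and 2; after swapping, the array is [13, 17, 16, 2, 1, 18, 11].
Sweep left to right; for each value list the smaller values that follow it:
13 → 2, 1, 11 → 3
17 → 16, 2, 1, 11 → 4
16 → 2, 1, 11 → 3
2 → 1 → 1
1 → none → 0
18 → 11 → 1
11 → none → 0
Sum: 3 + 4 + 3 + 1 + 0 + 1 + 0 = 12

12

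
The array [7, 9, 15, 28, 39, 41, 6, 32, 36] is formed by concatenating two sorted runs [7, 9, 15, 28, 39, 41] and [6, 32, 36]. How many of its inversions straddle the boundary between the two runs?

For each element r of the right run, count left-run elements greater than r:
r = 6: 7, 9, 15, 28, 39, 41 → 6
r = 32: 39, 41 → 2
r = 36: 39, 41 → 2
Cross-inversions: 6 + 2 + 2 = 10

10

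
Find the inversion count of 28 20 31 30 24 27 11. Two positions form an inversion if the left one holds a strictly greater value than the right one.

14 inversions

Count, for each position, how many later elements it exceeds:
28: 4
20: 1
31: 4
30: 3
24: 1
27: 1
11: 0
Sum: 4 + 1 + 4 + 3 + 1 + 1 + 0 = 14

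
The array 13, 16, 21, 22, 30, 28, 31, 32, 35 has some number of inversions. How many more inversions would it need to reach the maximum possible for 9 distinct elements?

35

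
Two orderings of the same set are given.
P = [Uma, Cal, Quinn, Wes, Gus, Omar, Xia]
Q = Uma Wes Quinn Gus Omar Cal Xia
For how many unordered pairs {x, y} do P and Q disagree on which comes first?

There are 5 disagreeing pairs.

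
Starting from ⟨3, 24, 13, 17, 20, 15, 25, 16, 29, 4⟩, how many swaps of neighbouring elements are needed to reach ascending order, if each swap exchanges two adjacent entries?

18 swaps

Each adjacent swap fixes exactly one inversion, so the minimum swap count equals the number of inversions.
Count inversions — for each element, later elements that are smaller:
3: none → 0
24: 13, 17, 20, 15, 16, 4 → 6
13: 4 → 1
17: 15, 16, 4 → 3
20: 15, 16, 4 → 3
15: 4 → 1
25: 16, 4 → 2
16: 4 → 1
29: 4 → 1
4: none → 0
Total inversions: 0 + 6 + 1 + 3 + 3 + 1 + 2 + 1 + 1 + 0 = 18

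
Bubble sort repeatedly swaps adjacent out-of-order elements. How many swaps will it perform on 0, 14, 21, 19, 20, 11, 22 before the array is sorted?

The minimum number of adjacent swaps to sort an array equals its inversion count, since every such swap removes exactly one inversion.
Count inversions — for each element, later elements that are smaller:
0: none → 0
14: 11 → 1
21: 19, 20, 11 → 3
19: 11 → 1
20: 11 → 1
11: none → 0
22: none → 0
Total inversions: 0 + 1 + 3 + 1 + 1 + 0 + 0 = 6

6 adjacent swaps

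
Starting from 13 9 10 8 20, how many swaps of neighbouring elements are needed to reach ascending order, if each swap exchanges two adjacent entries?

Each adjacent swap fixes exactly one inversion, so the minimum swap count equals the number of inversions.
Count inversions — for each element, later elements that are smaller:
13: 9, 10, 8 → 3
9: 8 → 1
10: 8 → 1
8: none → 0
20: none → 0
Total inversions: 3 + 1 + 1 + 0 + 0 = 5

Swaps: 5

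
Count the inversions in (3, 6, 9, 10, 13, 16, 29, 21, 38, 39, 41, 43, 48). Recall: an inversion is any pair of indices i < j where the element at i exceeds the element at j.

Inversions: 1

Count, for each position, how many later elements it exceeds:
3 → none → 0
6 → none → 0
9 → none → 0
10 → none → 0
13 → none → 0
16 → none → 0
29 → 21 → 1
21 → none → 0
38 → none → 0
39 → none → 0
41 → none → 0
43 → none → 0
48 → none → 0
Sum: 0 + 0 + 0 + 0 + 0 + 0 + 1 + 0 + 0 + 0 + 0 + 0 + 0 = 1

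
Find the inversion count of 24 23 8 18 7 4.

14

Sweep left to right; for each value list the smaller values that follow it:
24 → 23, 8, 18, 7, 4 → 5
23 → 8, 18, 7, 4 → 4
8 → 7, 4 → 2
18 → 7, 4 → 2
7 → 4 → 1
4 → none → 0
Sum: 5 + 4 + 2 + 2 + 1 + 0 = 14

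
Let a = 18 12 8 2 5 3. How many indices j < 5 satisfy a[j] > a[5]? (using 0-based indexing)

4

The element at index 5 is 3.
Elements before it: 18, 12, 8, 2, 5
Those larger than 3: 18, 12, 8, 5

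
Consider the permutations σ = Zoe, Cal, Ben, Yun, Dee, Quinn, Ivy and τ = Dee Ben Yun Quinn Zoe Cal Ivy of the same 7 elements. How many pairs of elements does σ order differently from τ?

10

Assign each item its position (1..7) in the first ordering, then rewrite the second ordering as that position sequence:
positions: Zoe→1, Cal→2, Ben→3, Yun→4, Dee→5, Quinn→6, Ivy→7
second ordering as positions: [5, 3, 4, 6, 1, 2, 7]
Discordant pairs = inversions in this position sequence.
5: 3, 4, 1, 2 → 4
3: 1, 2 → 2
4: 1, 2 → 2
6: 1, 2 → 2
1: 0
2: 0
7: 0
Total: 4 + 2 + 2 + 2 + 0 + 0 + 0 = 10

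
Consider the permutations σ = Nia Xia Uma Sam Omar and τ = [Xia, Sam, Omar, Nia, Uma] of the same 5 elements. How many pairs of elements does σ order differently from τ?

5 discordant pairs

Assign each item its position (1..5) in the first ordering, then rewrite the second ordering as that position sequence:
positions: Nia→1, Xia→2, Uma→3, Sam→4, Omar→5
second ordering as positions: [2, 4, 5, 1, 3]
Discordant pairs = inversions in this position sequence.
2: 1 → 1
4: 1, 3 → 2
5: 1, 3 → 2
1: 0
3: 0
Total: 1 + 2 + 2 + 0 + 0 = 5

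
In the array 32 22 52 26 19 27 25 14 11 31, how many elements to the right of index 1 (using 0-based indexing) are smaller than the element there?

3 such elements

The element at index 1 is 22.
Elements after it: 52, 26, 19, 27, 25, 14, 11, 31
Those smaller than 22: 19, 14, 11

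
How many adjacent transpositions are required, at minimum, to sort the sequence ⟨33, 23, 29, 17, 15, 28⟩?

11

Each adjacent swap fixes exactly one inversion, so the minimum swap count equals the number of inversions.
Count inversions — for each element, later elements that are smaller:
33: 23, 29, 17, 15, 28 → 5
23: 17, 15 → 2
29: 17, 15, 28 → 3
17: 15 → 1
15: none → 0
28: none → 0
Total inversions: 5 + 2 + 3 + 1 + 0 + 0 = 11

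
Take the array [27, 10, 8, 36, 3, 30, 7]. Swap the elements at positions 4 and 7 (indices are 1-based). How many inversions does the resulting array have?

10 inversions

Positions 4 and 7 hold 36 and 7; after swapping, the array is [27, 10, 8, 7, 3, 30, 36].
Element-by-element contributions:
27: 4
10: 3
8: 2
7: 1
3: 0
30: 0
36: 0
Sum: 4 + 3 + 2 + 1 + 0 + 0 + 0 = 10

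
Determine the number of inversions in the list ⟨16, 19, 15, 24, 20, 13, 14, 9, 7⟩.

Count, for each position, how many later elements it exceeds:
16 → 15, 13, 14, 9, 7 → 5
19 → 15, 13, 14, 9, 7 → 5
15 → 13, 14, 9, 7 → 4
24 → 20, 13, 14, 9, 7 → 5
20 → 13, 14, 9, 7 → 4
13 → 9, 7 → 2
14 → 9, 7 → 2
9 → 7 → 1
7 → none → 0
Sum: 5 + 5 + 4 + 5 + 4 + 2 + 2 + 1 + 0 = 28

28 inversions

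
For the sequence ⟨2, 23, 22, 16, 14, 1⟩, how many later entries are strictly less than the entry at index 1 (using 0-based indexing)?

4

The element at index 1 is 23.
Elements after it: 22, 16, 14, 1
Those smaller than 23: 22, 16, 14, 1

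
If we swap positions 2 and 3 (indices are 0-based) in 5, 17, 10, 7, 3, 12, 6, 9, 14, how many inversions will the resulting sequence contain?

There are 15 inversions.

Positions 2 and 3 hold 10 and 7; after swapping, the array is [5, 17, 7, 10, 3, 12, 6, 9, 14].
Element-by-element contributions:
5: 1
17: 7
7: 2
10: 3
3: 0
12: 2
6: 0
9: 0
14: 0
Sum: 1 + 7 + 2 + 3 + 0 + 2 + 0 + 0 + 0 = 15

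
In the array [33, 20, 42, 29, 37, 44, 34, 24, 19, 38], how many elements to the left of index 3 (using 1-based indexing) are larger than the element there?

The element at index 3 is 42.
Elements before it: 33, 20
None of them are larger than 42.

0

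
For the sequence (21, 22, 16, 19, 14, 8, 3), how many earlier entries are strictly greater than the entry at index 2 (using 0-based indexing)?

The element at index 2 is 16.
Elements before it: 21, 22
Those larger than 16: 21, 22

2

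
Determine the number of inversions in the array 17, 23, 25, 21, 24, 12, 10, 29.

Element-by-element contributions:
17 → 12, 10 → 2
23 → 21, 12, 10 → 3
25 → 21, 24, 12, 10 → 4
21 → 12, 10 → 2
24 → 12, 10 → 2
12 → 10 → 1
10 → none → 0
29 → none → 0
Sum: 2 + 3 + 4 + 2 + 2 + 1 + 0 + 0 = 14

Inversions: 14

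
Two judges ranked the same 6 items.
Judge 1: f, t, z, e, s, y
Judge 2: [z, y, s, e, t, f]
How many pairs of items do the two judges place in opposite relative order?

There are 12 discordant pairs.

Assign each item its position (1..6) in the first ordering, then rewrite the second ordering as that position sequence:
positions: f→1, t→2, z→3, e→4, s→5, y→6
second ordering as positions: [3, 6, 5, 4, 2, 1]
Discordant pairs = inversions in this position sequence.
3: 2, 1 → 2
6: 5, 4, 2, 1 → 4
5: 4, 2, 1 → 3
4: 2, 1 → 2
2: 1 → 1
1: 0
Total: 2 + 4 + 3 + 2 + 1 + 0 = 12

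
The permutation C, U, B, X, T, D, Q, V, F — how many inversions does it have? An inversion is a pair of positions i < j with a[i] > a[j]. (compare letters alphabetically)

Count, for each position, how many later elements it exceeds:
C: 1
U: 5
B: 0
X: 5
T: 3
D: 0
Q: 1
V: 1
F: 0
Sum: 1 + 5 + 0 + 5 + 3 + 0 + 1 + 1 + 0 = 16

16 inversions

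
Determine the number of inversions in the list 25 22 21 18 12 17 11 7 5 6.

43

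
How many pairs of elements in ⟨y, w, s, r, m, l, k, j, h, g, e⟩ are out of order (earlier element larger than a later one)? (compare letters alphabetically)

55 inversions

For each element, count later entries that are smaller:
y → w, s, r, m, l, k, j, h, g, e → 10
w → s, r, m, l, k, j, h, g, e → 9
s → r, m, l, k, j, h, g, e → 8
r → m, l, k, j, h, g, e → 7
m → l, k, j, h, g, e → 6
l → k, j, h, g, e → 5
k → j, h, g, e → 4
j → h, g, e → 3
h → g, e → 2
g → e → 1
e → none → 0
Sum: 10 + 9 + 8 + 7 + 6 + 5 + 4 + 3 + 2 + 1 + 0 = 55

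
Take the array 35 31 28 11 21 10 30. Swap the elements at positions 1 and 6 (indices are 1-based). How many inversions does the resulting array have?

Positions 1 and 6 hold 35 and 10; after swapping, the array is [10, 31, 28, 11, 21, 35, 30].
Sweep left to right; for each value list the smaller values that follow it:
10 → none → 0
31 → 28, 11, 21, 30 → 4
28 → 11, 21 → 2
11 → none → 0
21 → none → 0
35 → 30 → 1
30 → none → 0
Sum: 0 + 4 + 2 + 0 + 0 + 1 + 0 = 7

7 inversions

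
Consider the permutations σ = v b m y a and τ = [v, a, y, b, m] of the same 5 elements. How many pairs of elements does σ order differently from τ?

5

Assign each item its position (1..5) in the first ordering, then rewrite the second ordering as that position sequence:
positions: v→1, b→2, m→3, y→4, a→5
second ordering as positions: [1, 5, 4, 2, 3]
Discordant pairs = inversions in this position sequence.
1: 0
5: 4, 2, 3 → 3
4: 2, 3 → 2
2: 0
3: 0
Total: 0 + 3 + 2 + 0 + 0 = 5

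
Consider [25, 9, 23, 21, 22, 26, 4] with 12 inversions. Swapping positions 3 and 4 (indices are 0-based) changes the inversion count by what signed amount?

+1

Positions 3 and 4 hold 21 and 22; after swapping, the array is [25, 9, 23, 22, 21, 26, 4].
Sweep left to right; for each value list the smaller values that follow it:
25: 5
9: 1
23: 3
22: 2
21: 1
26: 1
4: 0
Sum: 5 + 1 + 3 + 2 + 1 + 1 + 0 = 13
Change: 13 − 12 = +1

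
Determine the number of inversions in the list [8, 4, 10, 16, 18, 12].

3 inversions

Sweep left to right; for each value list the smaller values that follow it:
8 → 4 → 1
4 → none → 0
10 → none → 0
16 → 12 → 1
18 → 12 → 1
12 → none → 0
Sum: 1 + 0 + 0 + 1 + 1 + 0 = 3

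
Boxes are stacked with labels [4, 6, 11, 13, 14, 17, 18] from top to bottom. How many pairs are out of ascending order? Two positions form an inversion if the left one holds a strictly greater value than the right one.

Out-of-order index pairs (0-indexed):
(none)
That's 0 pairs.

Inversions: 0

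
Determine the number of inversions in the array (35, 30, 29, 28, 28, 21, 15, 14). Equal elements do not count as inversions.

Sweep left to right; for each value list the smaller values that follow it:
35 → 30, 29, 28, 28, 21, 15, 14 → 7
30 → 29, 28, 28, 21, 15, 14 → 6
29 → 28, 28, 21, 15, 14 → 5
28 → 21, 15, 14 → 3
28 → 21, 15, 14 → 3
21 → 15, 14 → 2
15 → 14 → 1
14 → none → 0
Sum: 7 + 6 + 5 + 3 + 3 + 2 + 1 + 0 = 27

27 inversions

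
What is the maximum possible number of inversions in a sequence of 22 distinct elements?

231

A reversed (strictly descending) arrangement makes every pair an inversion, giving C(22, 2) inversions.
C(22, 2) = 22·21/2 = 231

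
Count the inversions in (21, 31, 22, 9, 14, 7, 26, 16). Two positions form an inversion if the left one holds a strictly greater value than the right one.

For each element, count later entries that are smaller:
21: 4
31: 6
22: 4
9: 1
14: 1
7: 0
26: 1
16: 0
Sum: 4 + 6 + 4 + 1 + 1 + 0 + 1 + 0 = 17

17 out-of-order pairs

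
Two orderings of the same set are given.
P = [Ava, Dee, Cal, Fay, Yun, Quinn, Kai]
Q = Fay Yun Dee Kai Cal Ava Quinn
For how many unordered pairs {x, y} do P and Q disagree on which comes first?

Assign each item its position (1..7) in the first ordering, then rewrite the second ordering as that position sequence:
positions: Ava→1, Dee→2, Cal→3, Fay→4, Yun→5, Quinn→6, Kai→7
second ordering as positions: [4, 5, 2, 7, 3, 1, 6]
Discordant pairs = inversions in this position sequence.
4: 2, 3, 1 → 3
5: 2, 3, 1 → 3
2: 1 → 1
7: 3, 1, 6 → 3
3: 1 → 1
1: 0
6: 0
Total: 3 + 3 + 1 + 3 + 1 + 0 + 0 = 11

11 disagreeing pairs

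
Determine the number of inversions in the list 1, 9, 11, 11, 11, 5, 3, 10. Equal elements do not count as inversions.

Count, for each position, how many later elements it exceeds:
1: 0
9: 2
11: 3
11: 3
11: 3
5: 1
3: 0
10: 0
Sum: 0 + 2 + 3 + 3 + 3 + 1 + 0 + 0 = 12

12 inversions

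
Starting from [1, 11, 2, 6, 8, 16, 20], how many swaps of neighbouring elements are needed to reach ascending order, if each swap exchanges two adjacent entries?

3

The minimum number of adjacent swaps to sort an array equals its inversion count, since every such swap removes exactly one inversion.
Count inversions — for each element, later elements that are smaller:
1: none → 0
11: 2, 6, 8 → 3
2: none → 0
6: none → 0
8: none → 0
16: none → 0
20: none → 0
Total inversions: 0 + 3 + 0 + 0 + 0 + 0 + 0 = 3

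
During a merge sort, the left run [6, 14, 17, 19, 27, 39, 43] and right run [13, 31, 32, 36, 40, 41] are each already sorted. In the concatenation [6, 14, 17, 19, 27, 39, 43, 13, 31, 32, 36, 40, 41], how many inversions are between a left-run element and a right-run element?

For each element r of the right run, count left-run elements greater than r:
r = 13: 14, 17, 19, 27, 39, 43 → 6
r = 31: 39, 43 → 2
r = 32: 39, 43 → 2
r = 36: 39, 43 → 2
r = 40: 43 → 1
r = 41: 43 → 1
Cross-inversions: 6 + 2 + 2 + 2 + 1 + 1 = 14

14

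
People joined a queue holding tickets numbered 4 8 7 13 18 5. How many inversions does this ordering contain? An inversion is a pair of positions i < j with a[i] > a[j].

Count, for each position, how many later elements it exceeds:
4 → none → 0
8 → 7, 5 → 2
7 → 5 → 1
13 → 5 → 1
18 → 5 → 1
5 → none → 0
Sum: 0 + 2 + 1 + 1 + 1 + 0 = 5

5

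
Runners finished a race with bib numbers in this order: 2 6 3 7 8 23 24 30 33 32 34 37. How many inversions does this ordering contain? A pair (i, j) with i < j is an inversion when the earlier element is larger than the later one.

2

Sweep left to right; for each value list the smaller values that follow it:
2: 0
6: 1
3: 0
7: 0
8: 0
23: 0
24: 0
30: 0
33: 1
32: 0
34: 0
37: 0
Sum: 0 + 1 + 0 + 0 + 0 + 0 + 0 + 0 + 1 + 0 + 0 + 0 = 2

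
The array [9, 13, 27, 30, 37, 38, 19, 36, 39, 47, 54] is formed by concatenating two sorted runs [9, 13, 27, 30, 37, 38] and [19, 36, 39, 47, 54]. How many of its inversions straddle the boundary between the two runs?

Take each right-half value and tally the left-half values above it:
r = 19: 27, 30, 37, 38 → 4
r = 36: 37, 38 → 2
r = 39: none → 0
r = 47: none → 0
r = 54: none → 0
Cross-inversions: 4 + 2 + 0 + 0 + 0 = 6

6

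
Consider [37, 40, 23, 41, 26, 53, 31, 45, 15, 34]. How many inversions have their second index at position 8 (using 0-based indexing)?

8

The element at index 8 is 15.
Elements before it: 37, 40, 23, 41, 26, 53, 31, 45
Those larger than 15: 37, 40, 23, 41, 26, 53, 31, 45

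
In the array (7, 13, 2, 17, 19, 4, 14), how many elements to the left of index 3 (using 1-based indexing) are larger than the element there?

2

The element at index 3 is 2.
Elements before it: 7, 13
Those larger than 2: 7, 13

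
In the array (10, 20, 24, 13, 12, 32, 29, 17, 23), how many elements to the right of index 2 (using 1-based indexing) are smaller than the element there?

3 such elements

The element at index 2 is 20.
Elements after it: 24, 13, 12, 32, 29, 17, 23
Those smaller than 20: 13, 12, 17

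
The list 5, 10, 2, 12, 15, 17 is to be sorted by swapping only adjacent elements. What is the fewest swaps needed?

The minimum number of adjacent swaps to sort an array equals its inversion count, since every such swap removes exactly one inversion.
Count inversions — for each element, later elements that are smaller:
5: 2 → 1
10: 2 → 1
2: none → 0
12: none → 0
15: none → 0
17: none → 0
Total inversions: 1 + 1 + 0 + 0 + 0 + 0 = 2

2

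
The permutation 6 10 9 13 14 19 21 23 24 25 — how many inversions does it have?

Element-by-element contributions:
6 → none → 0
10 → 9 → 1
9 → none → 0
13 → none → 0
14 → none → 0
19 → none → 0
21 → none → 0
23 → none → 0
24 → none → 0
25 → none → 0
Sum: 0 + 1 + 0 + 0 + 0 + 0 + 0 + 0 + 0 + 0 = 1

There is 1 out-of-order pair.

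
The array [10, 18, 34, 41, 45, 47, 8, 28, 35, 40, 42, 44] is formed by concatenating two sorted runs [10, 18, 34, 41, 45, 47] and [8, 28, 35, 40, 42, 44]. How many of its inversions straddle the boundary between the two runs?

Cross-inversions: 20

Count, for every r in R, how many entries of L exceed r:
r = 8: 10, 18, 34, 41, 45, 47 → 6
r = 28: 34, 41, 45, 47 → 4
r = 35: 41, 45, 47 → 3
r = 40: 41, 45, 47 → 3
r = 42: 45, 47 → 2
r = 44: 45, 47 → 2
Cross-inversions: 6 + 4 + 3 + 3 + 2 + 2 = 20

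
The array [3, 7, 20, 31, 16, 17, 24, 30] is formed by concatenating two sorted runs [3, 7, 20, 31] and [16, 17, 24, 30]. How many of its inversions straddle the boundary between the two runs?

Count, for every r in R, how many entries of L exceed r:
r = 16: 20, 31 → 2
r = 17: 20, 31 → 2
r = 24: 31 → 1
r = 30: 31 → 1
Cross-inversions: 2 + 2 + 1 + 1 = 6

6 cross-inversions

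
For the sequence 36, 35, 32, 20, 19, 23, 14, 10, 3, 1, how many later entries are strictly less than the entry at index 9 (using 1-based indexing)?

The element at index 9 is 3.
Elements after it: 1
Those smaller than 3: 1

1 such element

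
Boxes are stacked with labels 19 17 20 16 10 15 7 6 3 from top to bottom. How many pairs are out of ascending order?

33 inversions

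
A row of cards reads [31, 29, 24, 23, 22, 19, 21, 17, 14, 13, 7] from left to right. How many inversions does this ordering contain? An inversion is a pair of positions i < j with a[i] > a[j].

54

Sweep left to right; for each value list the smaller values that follow it:
31 → 29, 24, 23, 22, 19, 21, 17, 14, 13, 7 → 10
29 → 24, 23, 22, 19, 21, 17, 14, 13, 7 → 9
24 → 23, 22, 19, 21, 17, 14, 13, 7 → 8
23 → 22, 19, 21, 17, 14, 13, 7 → 7
22 → 19, 21, 17, 14, 13, 7 → 6
19 → 17, 14, 13, 7 → 4
21 → 17, 14, 13, 7 → 4
17 → 14, 13, 7 → 3
14 → 13, 7 → 2
13 → 7 → 1
7 → none → 0
Sum: 10 + 9 + 8 + 7 + 6 + 4 + 4 + 3 + 2 + 1 + 0 = 54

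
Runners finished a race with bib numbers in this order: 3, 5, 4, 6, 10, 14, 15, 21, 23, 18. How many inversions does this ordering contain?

Out-of-order pairs: 3

Sweep left to right; for each value list the smaller values that follow it:
3: 0
5: 1
4: 0
6: 0
10: 0
14: 0
15: 0
21: 1
23: 1
18: 0
Sum: 0 + 1 + 0 + 0 + 0 + 0 + 0 + 1 + 1 + 0 = 3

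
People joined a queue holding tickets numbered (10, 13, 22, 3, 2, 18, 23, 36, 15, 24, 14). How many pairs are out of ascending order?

Inversions: 19

Count, for each position, how many later elements it exceeds:
10 → 3, 2 → 2
13 → 3, 2 → 2
22 → 3, 2, 18, 15, 14 → 5
3 → 2 → 1
2 → none → 0
18 → 15, 14 → 2
23 → 15, 14 → 2
36 → 15, 24, 14 → 3
15 → 14 → 1
24 → 14 → 1
14 → none → 0
Sum: 2 + 2 + 5 + 1 + 0 + 2 + 2 + 3 + 1 + 1 + 0 = 19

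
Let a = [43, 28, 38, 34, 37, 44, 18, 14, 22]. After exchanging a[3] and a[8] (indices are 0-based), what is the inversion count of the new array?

24

Positions 3 and 8 hold 34 and 22; after swapping, the array is [43, 28, 38, 22, 37, 44, 18, 14, 34].
Count, for each position, how many later elements it exceeds:
43: 7
28: 3
38: 5
22: 2
37: 3
44: 3
18: 1
14: 0
34: 0
Sum: 7 + 3 + 5 + 2 + 3 + 3 + 1 + 0 + 0 = 24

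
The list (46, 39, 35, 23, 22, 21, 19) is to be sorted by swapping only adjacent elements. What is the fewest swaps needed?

21

The minimum number of adjacent swaps to sort an array equals its inversion count, since every such swap removes exactly one inversion.
Count inversions — for each element, later elements that are smaller:
46: 39, 35, 23, 22, 21, 19 → 6
39: 35, 23, 22, 21, 19 → 5
35: 23, 22, 21, 19 → 4
23: 22, 21, 19 → 3
22: 21, 19 → 2
21: 19 → 1
19: none → 0
Total inversions: 6 + 5 + 4 + 3 + 2 + 1 + 0 = 21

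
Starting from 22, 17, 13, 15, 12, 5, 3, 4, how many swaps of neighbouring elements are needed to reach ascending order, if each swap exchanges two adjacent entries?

26 adjacent swaps

Minimum adjacent swaps = number of inversions (each swap of adjacent out-of-order elements removes one inversion and no swap can remove more).
Count inversions — for each element, later elements that are smaller:
22: 17, 13, 15, 12, 5, 3, 4 → 7
17: 13, 15, 12, 5, 3, 4 → 6
13: 12, 5, 3, 4 → 4
15: 12, 5, 3, 4 → 4
12: 5, 3, 4 → 3
5: 3, 4 → 2
3: none → 0
4: none → 0
Total inversions: 7 + 6 + 4 + 4 + 3 + 2 + 0 + 0 = 26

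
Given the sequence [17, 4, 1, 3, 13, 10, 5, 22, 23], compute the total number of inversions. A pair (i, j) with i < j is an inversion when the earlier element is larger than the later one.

11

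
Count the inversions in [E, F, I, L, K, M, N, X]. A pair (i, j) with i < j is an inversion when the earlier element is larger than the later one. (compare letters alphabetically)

Sweep left to right; for each value list the smaller values that follow it:
E → none → 0
F → none → 0
I → none → 0
L → K → 1
K → none → 0
M → none → 0
N → none → 0
X → none → 0
Sum: 0 + 0 + 0 + 1 + 0 + 0 + 0 + 0 = 1

1 out-of-order pair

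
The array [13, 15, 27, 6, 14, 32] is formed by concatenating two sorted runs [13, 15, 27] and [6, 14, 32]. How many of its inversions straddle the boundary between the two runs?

5 cross-inversions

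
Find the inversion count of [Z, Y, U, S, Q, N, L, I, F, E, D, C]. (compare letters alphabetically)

Element-by-element contributions:
Z: 11
Y: 10
U: 9
S: 8
Q: 7
N: 6
L: 5
I: 4
F: 3
E: 2
D: 1
C: 0
Sum: 11 + 10 + 9 + 8 + 7 + 6 + 5 + 4 + 3 + 2 + 1 + 0 = 66

There are 66 inversions.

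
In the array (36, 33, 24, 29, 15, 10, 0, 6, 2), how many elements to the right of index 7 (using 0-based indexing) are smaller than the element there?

1

The element at index 7 is 6.
Elements after it: 2
Those smaller than 6: 2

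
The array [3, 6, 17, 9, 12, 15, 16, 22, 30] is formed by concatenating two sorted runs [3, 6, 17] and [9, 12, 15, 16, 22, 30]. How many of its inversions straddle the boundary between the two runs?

Take each right-half value and tally the left-half values above it:
r = 9: 17 → 1
r = 12: 17 → 1
r = 15: 17 → 1
r = 16: 17 → 1
r = 22: none → 0
r = 30: none → 0
Cross-inversions: 1 + 1 + 1 + 1 + 0 + 0 = 4

4 split inversions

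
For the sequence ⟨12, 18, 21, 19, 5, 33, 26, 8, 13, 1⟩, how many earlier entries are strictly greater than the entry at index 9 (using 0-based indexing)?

9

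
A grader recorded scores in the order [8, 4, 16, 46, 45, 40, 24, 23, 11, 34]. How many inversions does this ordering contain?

20

For each element, count later entries that are smaller:
8: 1
4: 0
16: 1
46: 6
45: 5
40: 4
24: 2
23: 1
11: 0
34: 0
Sum: 1 + 0 + 1 + 6 + 5 + 4 + 2 + 1 + 0 + 0 = 20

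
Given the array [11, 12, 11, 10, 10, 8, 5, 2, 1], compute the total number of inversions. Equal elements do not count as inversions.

Count, for each position, how many later elements it exceeds:
11: 6
12: 7
11: 6
10: 4
10: 4
8: 3
5: 2
2: 1
1: 0
Sum: 6 + 7 + 6 + 4 + 4 + 3 + 2 + 1 + 0 = 33

33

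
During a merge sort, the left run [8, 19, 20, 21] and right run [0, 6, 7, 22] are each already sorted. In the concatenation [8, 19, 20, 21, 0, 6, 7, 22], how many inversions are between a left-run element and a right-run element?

12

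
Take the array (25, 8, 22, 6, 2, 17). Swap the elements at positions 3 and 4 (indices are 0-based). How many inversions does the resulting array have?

10 inversions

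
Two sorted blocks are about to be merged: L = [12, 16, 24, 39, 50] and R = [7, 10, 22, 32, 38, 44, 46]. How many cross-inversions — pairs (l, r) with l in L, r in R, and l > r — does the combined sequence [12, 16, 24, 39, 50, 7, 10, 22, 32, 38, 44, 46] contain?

Take each right-half value and tally the left-half values above it:
r = 7: 12, 16, 24, 39, 50 → 5
r = 10: 12, 16, 24, 39, 50 → 5
r = 22: 24, 39, 50 → 3
r = 32: 39, 50 → 2
r = 38: 39, 50 → 2
r = 44: 50 → 1
r = 46: 50 → 1
Cross-inversions: 5 + 5 + 3 + 2 + 2 + 1 + 1 = 19

19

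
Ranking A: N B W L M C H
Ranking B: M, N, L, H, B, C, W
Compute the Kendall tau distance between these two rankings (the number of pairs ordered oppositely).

Assign each item its position (1..7) in the first ordering, then rewrite the second ordering as that position sequence:
positions: N→1, B→2, W→3, L→4, M→5, C→6, H→7
second ordering as positions: [5, 1, 4, 7, 2, 6, 3]
Discordant pairs = inversions in this position sequence.
5: 1, 4, 2, 3 → 4
1: 0
4: 2, 3 → 2
7: 2, 6, 3 → 3
2: 0
6: 3 → 1
3: 0
Total: 4 + 0 + 2 + 3 + 0 + 1 + 0 = 10

10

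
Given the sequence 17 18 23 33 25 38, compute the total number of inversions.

1

Listing every pair i<j with a[i]>a[j] (using 0-based positions):
(3,4): 33 > 25
That's 1 pair.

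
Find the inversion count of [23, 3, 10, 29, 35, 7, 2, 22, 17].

19 inversions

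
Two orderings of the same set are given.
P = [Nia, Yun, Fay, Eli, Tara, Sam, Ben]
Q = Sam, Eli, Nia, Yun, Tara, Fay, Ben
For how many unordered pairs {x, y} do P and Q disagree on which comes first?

9

Assign each item its position (1..7) in the first ordering, then rewrite the second ordering as that position sequence:
positions: Nia→1, Yun→2, Fay→3, Eli→4, Tara→5, Sam→6, Ben→7
second ordering as positions: [6, 4, 1, 2, 5, 3, 7]
Discordant pairs = inversions in this position sequence.
6: 4, 1, 2, 5, 3 → 5
4: 1, 2, 3 → 3
1: 0
2: 0
5: 3 → 1
3: 0
7: 0
Total: 5 + 3 + 0 + 0 + 1 + 0 + 0 = 9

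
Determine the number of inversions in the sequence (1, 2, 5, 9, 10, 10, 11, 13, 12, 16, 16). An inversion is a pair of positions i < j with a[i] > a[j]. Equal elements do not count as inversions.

There is 1 out-of-order pair.

Count, for each position, how many later elements it exceeds:
1 → none → 0
2 → none → 0
5 → none → 0
9 → none → 0
10 → none → 0
10 → none → 0
11 → none → 0
13 → 12 → 1
12 → none → 0
16 → none → 0
16 → none → 0
Sum: 0 + 0 + 0 + 0 + 0 + 0 + 0 + 1 + 0 + 0 + 0 = 1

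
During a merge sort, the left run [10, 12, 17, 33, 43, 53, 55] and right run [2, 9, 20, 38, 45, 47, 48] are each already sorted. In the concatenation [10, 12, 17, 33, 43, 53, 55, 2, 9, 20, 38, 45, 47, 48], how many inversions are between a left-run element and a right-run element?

Count, for every r in R, how many entries of L exceed r:
r = 2: 10, 12, 17, 33, 43, 53, 55 → 7
r = 9: 10, 12, 17, 33, 43, 53, 55 → 7
r = 20: 33, 43, 53, 55 → 4
r = 38: 43, 53, 55 → 3
r = 45: 53, 55 → 2
r = 47: 53, 55 → 2
r = 48: 53, 55 → 2
Cross-inversions: 7 + 7 + 4 + 3 + 2 + 2 + 2 = 27

There are 27 split inversions.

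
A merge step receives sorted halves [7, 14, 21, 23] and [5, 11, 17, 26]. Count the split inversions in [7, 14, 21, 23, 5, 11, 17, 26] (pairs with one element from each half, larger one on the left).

Count, for every r in R, how many entries of L exceed r:
r = 5: 7, 14, 21, 23 → 4
r = 11: 14, 21, 23 → 3
r = 17: 21, 23 → 2
r = 26: none → 0
Cross-inversions: 4 + 3 + 2 + 0 = 9

9 cross-inversions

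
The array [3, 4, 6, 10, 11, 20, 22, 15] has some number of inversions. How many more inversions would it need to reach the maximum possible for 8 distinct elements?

26 inversions short

Maximum inversions for 8 distinct elements is C(8, 2) = 8·7/2 = 28.
Current inversions — for each element, count later smaller elements:
3: 0
4: 0
6: 0
10: 0
11: 0
20: 1
22: 1
15: 0
Current total: 0 + 0 + 0 + 0 + 0 + 1 + 1 + 0 = 2
Shortfall: 28 − 2 = 26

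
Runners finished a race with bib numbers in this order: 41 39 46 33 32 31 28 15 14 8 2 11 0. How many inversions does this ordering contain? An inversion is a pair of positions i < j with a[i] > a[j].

Element-by-element contributions:
41 → 39, 33, 32, 31, 28, 15, 14, 8, 2, 11, 0 → 11
39 → 33, 32, 31, 28, 15, 14, 8, 2, 11, 0 → 10
46 → 33, 32, 31, 28, 15, 14, 8, 2, 11, 0 → 10
33 → 32, 31, 28, 15, 14, 8, 2, 11, 0 → 9
32 → 31, 28, 15, 14, 8, 2, 11, 0 → 8
31 → 28, 15, 14, 8, 2, 11, 0 → 7
28 → 15, 14, 8, 2, 11, 0 → 6
15 → 14, 8, 2, 11, 0 → 5
14 → 8, 2, 11, 0 → 4
8 → 2, 0 → 2
2 → 0 → 1
11 → 0 → 1
0 → none → 0
Sum: 11 + 10 + 10 + 9 + 8 + 7 + 6 + 5 + 4 + 2 + 1 + 1 + 0 = 74

Out-of-order pairs: 74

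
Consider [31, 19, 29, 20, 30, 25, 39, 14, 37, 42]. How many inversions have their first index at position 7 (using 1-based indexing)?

The element at index 7 is 39.
Elements after it: 14, 37, 42
Those smaller than 39: 14, 37

2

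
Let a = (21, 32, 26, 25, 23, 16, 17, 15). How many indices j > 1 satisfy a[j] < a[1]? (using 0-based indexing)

6

The element at index 1 is 32.
Elements after it: 26, 25, 23, 16, 17, 15
Those smaller than 32: 26, 25, 23, 16, 17, 15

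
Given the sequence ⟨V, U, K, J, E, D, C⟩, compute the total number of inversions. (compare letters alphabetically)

21

Element-by-element contributions:
V: 6
U: 5
K: 4
J: 3
E: 2
D: 1
C: 0
Sum: 6 + 5 + 4 + 3 + 2 + 1 + 0 = 21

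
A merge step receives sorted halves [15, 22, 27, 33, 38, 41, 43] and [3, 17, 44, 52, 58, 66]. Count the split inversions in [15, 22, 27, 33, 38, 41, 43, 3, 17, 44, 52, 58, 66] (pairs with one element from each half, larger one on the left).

Take each right-half value and tally the left-half values above it:
r = 3: 15, 22, 27, 33, 38, 41, 43 → 7
r = 17: 22, 27, 33, 38, 41, 43 → 6
r = 44: none → 0
r = 52: none → 0
r = 58: none → 0
r = 66: none → 0
Cross-inversions: 7 + 6 + 0 + 0 + 0 + 0 = 13

13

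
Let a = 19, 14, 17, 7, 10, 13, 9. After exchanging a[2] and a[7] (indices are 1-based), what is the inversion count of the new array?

11

Positions 2 and 7 hold 14 and 9; after swapping, the array is [19, 9, 17, 7, 10, 13, 14].
Count, for each position, how many later elements it exceeds:
19 → 9, 17, 7, 10, 13, 14 → 6
9 → 7 → 1
17 → 7, 10, 13, 14 → 4
7 → none → 0
10 → none → 0
13 → none → 0
14 → none → 0
Sum: 6 + 1 + 4 + 0 + 0 + 0 + 0 = 11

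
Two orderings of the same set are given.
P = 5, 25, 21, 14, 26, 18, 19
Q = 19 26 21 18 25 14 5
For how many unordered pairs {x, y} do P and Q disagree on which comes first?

Assign each item its position (1..7) in the first ordering, then rewrite the second ordering as that position sequence:
positions: 5→1, 25→2, 21→3, 14→4, 26→5, 18→6, 19→7
second ordering as positions: [7, 5, 3, 6, 2, 4, 1]
Discordant pairs = inversions in this position sequence.
7: 5, 3, 6, 2, 4, 1 → 6
5: 3, 2, 4, 1 → 4
3: 2, 1 → 2
6: 2, 4, 1 → 3
2: 1 → 1
4: 1 → 1
1: 0
Total: 6 + 4 + 2 + 3 + 1 + 1 + 0 = 17

There are 17 disagreeing pairs.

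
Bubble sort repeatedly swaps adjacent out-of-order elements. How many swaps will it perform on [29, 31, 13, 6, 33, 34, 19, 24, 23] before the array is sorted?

Each adjacent swap fixes exactly one inversion, so the minimum swap count equals the number of inversions.
Count inversions — for each element, later elements that are smaller:
29: 13, 6, 19, 24, 23 → 5
31: 13, 6, 19, 24, 23 → 5
13: 6 → 1
6: none → 0
33: 19, 24, 23 → 3
34: 19, 24, 23 → 3
19: none → 0
24: 23 → 1
23: none → 0
Total inversions: 5 + 5 + 1 + 0 + 3 + 3 + 0 + 1 + 0 = 18

18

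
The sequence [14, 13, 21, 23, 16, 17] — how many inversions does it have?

Inversions: 5

Inversion pairs (indices are 0-based):
(0,1): 14 > 13
(2,4): 21 > 16
(2,5): 21 > 17
(3,4): 23 > 16
(3,5): 23 > 17
That's 5 pairs.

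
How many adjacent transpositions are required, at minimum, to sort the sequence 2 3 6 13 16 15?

1

Each adjacent swap fixes exactly one inversion, so the minimum swap count equals the number of inversions.
Count inversions — for each element, later elements that are smaller:
2: none → 0
3: none → 0
6: none → 0
13: none → 0
16: 15 → 1
15: none → 0
Total inversions: 0 + 0 + 0 + 0 + 1 + 0 = 1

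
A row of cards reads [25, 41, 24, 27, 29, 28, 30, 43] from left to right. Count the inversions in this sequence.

Sweep left to right; for each value list the smaller values that follow it:
25: 1
41: 5
24: 0
27: 0
29: 1
28: 0
30: 0
43: 0
Sum: 1 + 5 + 0 + 0 + 1 + 0 + 0 + 0 = 7

There are 7 inversions.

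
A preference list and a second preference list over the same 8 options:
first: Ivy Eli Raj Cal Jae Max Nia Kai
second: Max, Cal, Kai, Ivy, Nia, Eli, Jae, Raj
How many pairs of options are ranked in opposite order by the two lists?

Pairs: 17

Assign each item its position (1..8) in the first ordering, then rewrite the second ordering as that position sequence:
positions: Ivy→1, Eli→2, Raj→3, Cal→4, Jae→5, Max→6, Nia→7, Kai→8
second ordering as positions: [6, 4, 8, 1, 7, 2, 5, 3]
Discordant pairs = inversions in this position sequence.
6: 4, 1, 2, 5, 3 → 5
4: 1, 2, 3 → 3
8: 1, 7, 2, 5, 3 → 5
1: 0
7: 2, 5, 3 → 3
2: 0
5: 3 → 1
3: 0
Total: 5 + 3 + 5 + 0 + 3 + 0 + 1 + 0 = 17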